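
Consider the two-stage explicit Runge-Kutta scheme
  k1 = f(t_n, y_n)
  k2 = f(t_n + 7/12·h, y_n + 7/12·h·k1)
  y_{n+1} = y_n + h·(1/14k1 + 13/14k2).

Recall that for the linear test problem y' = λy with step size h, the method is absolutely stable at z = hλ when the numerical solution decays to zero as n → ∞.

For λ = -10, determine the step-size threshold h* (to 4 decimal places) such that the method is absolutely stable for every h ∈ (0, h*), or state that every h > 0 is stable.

Test eqn y'=λy, z=hλ:
  k1=λy_n ⇒ h·k1=z·y_n;  k2=λ(1+7/12z)y_n ⇒ h·k2=z(1+7/12z)y_n
  y_{n+1}/y_n = 1 + 1/14z + 13/14z(1+7/12z) = 1 + z + 13/24z²
  ⇒ R(z) = 1 + z + 13/24z².

Solve |R(x)|<1 on ℝ⁻.
x=-1.41: |R|=0.6669
R=1: x+13/24x²=0 ⇒ x=−24/13=-1.8462; min R=1−1/(4·13/24)=0.5385>−1
Confirm numerically:
  x=-1.561: |R|=0.75889 <1
  x=-1.069: |R|=0.55000 <1
  x=-0.886: |R|=0.53921 <1
  x=-0.787: |R|=0.54849 <1
  x=-2.164: |R|=1.37257 >1
  x=-2.085: |R|=1.26975 >1
Interval (-1.8462, 0).

(-1.8462,0); λ=-10 ⇒ h* = (24/13)/10 = 0.1846.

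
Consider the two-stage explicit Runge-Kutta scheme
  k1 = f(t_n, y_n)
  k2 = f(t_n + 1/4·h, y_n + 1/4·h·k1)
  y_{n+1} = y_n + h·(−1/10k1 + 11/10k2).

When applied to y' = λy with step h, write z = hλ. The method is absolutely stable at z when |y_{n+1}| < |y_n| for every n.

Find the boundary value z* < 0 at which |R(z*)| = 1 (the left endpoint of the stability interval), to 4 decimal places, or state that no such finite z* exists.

With y'=λy (z=hλ):
  k1=λy_n ⇒ h·k1=z·y_n;  k2=λ(1+1/4z)y_n ⇒ h·k2=z(1+1/4z)y_n
  y_{n+1}/y_n = 1 − 1/10z + 11/10z(1+1/4z) = 1 + z + 11/40z²
  so R(z) = 1 + z + 11/40z².

Solve |R(x)|<1 on ℝ⁻.
x=-0.68: |R|=0.4472
R=1: x+11/40x²=0 ⇒ x=−40/11=-3.6364; min R=1−1/(4·11/40)=0.0909>−1
Confirm numerically:
  x=-2.527: |R|=0.22908 <1
  x=-1.947: |R|=0.09547 <1
  x=-1.944: |R|=0.09526 <1
  x=-1.916: |R|=0.09354 <1
  x=-3.877: |R|=1.25656 >1
  x=-3.661: |R|=1.02480 >1
Interval (-3.6364, 0).

left endpoint -3.6364.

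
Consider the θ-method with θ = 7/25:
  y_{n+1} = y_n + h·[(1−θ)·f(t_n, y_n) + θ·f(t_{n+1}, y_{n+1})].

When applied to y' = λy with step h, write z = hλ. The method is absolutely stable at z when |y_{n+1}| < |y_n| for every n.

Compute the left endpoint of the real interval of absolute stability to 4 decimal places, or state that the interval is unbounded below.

Set f=λy, z=hλ:
  y_{n+1} = y_n + z·[18/25·y_n + 7/25·y_{n+1}] ⇒ (1 − 7/25z)y_{n+1} = (1 + 18/25z)y_n
  so R(z) = (1 + 18/25z)/(1 − 7/25z).

Solve |R(x)|<1 on ℝ⁻.
x=-0.39: |R|=0.6484
R=−1: 1+18/25x = −1+7/25x ⇒ -11/25x=2 ⇒ x=2/(-11/25)=-4.5455
Confirm numerically:
  x=-4.252: |R|=0.94106 <1
  x=-4.227: |R|=0.93583 <1
  x=-3.193: |R|=0.68581 <1
  x=-2.692: |R|=0.53499 <1
  x=-5.098: |R|=1.10015 >1
  x=-4.997: |R|=1.08281 >1
  x=-4.851: |R|=1.05701 >1
Stable set (-4.5455, 0).

z* = -4.5455.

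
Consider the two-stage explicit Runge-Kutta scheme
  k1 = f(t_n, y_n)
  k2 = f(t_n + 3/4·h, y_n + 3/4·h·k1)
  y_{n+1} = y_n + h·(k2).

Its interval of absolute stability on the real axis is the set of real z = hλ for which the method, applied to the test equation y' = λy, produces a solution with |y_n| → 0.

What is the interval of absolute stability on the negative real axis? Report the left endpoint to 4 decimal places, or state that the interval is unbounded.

On y'=λy, z=hλ:
  k1=λy_n ⇒ h·k1=z·y_n;  k2=λ(1+3/4z)y_n ⇒ h·k2=z(1+3/4z)y_n
  y_{n+1}/y_n = 1 + z(1+3/4z) = 1 + z + 3/4z²
  ⇒ R(z) = 1 + z + 3/4z².

Solve |R(x)|<1 on ℝ⁻.
x=-0.32: |R|=0.7568
R=1: x+3/4x²=0 ⇒ x=−4/3=-1.3333; min R=1−1/(4·3/4)=0.6667>−1
Confirm numerically:
  x=-1.148: |R|=0.84043 <1
  x=-1.072: |R|=0.78989 <1
  x=-1.065: |R|=0.78567 <1
  x=-0.815: |R|=0.68317 <1
  x=-1.846: |R|=1.70979 >1
  x=-1.708: |R|=1.47995 >1
  x=-1.386: |R|=1.05475 >1
Stable set (-1.3333, 0).

(-1.3333, 0).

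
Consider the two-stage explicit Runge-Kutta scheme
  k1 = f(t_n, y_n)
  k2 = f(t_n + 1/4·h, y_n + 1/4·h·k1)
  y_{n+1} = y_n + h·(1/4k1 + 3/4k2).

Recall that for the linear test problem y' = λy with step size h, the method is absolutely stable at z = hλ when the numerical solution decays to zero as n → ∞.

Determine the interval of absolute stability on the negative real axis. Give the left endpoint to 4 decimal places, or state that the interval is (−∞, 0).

Set f=λy, z=hλ:
  k1=λy_n ⇒ h·k1=z·y_n;  k2=λ(1+1/4z)y_n ⇒ h·k2=z(1+1/4z)y_n
  y_{n+1}/y_n = 1 + 1/4z + 3/4z(1+1/4z) = 1 + z + 3/16z²
  so R(z) = 1 + z + 3/16z².

Solve |R(x)|<1 on ℝ⁻.
x=-1.61: |R|=0.1240
R=1: x+3/16x²=0 ⇒ x=−16/3=-5.3333; min R=1−1/(4·3/16)=-0.3333>−1
Confirm numerically:
  x=-5.239: |R|=0.90734 <1
  x=-4.875: |R|=0.58105 <1
  x=-3.280: |R|=0.26280 <1
  x=-5.813: |R|=1.52281 >1
  x=-5.764: |R|=1.46544 >1
  x=-5.379: |R|=1.04606 >1
So |R|<1 on (-5.3333, 0).

(-5.3333, 0).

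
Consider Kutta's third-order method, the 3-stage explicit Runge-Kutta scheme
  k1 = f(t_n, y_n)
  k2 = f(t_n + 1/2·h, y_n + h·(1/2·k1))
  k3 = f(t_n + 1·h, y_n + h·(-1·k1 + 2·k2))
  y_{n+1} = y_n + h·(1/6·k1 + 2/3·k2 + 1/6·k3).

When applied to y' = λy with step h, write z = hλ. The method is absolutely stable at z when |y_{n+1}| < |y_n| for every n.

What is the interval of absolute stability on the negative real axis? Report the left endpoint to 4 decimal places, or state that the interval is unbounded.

With y'=λy (z=hλ):
  order 3, 3-stage ⇒ R(z)=1+z+z^2/2+z^3/6
  (e.g. R(-0.44)=0.64260, |R|=0.64260)

Boundary: |R(x)|=1, x<0.
x=-0.44: |R|=0.6426
|R(-2.73)|=1.3946 |R(-2.63)|=1.2035 |R(-1.68)|=0.0591
Bisect:
  x_lo=-3.4063 |R|=3.1919  x_hi=-0.0523 |R|=0.9490
  mid=-1.72930 |R|=0.09596 →hi
  mid=-2.56778 |R|=1.09282 →lo
  mid=-2.14854 |R|=0.49345 →hi
  mid=-2.35816 |R|=0.76329 →hi
  mid=-2.46297 |R|=0.92002 →hi
  mid=-2.51538 |R|=1.00434 →lo
  mid=-2.48918 |R|=0.96167 →hi
  mid=-2.50228 |R|=0.98287 →hi
  mid=-2.50883 |R|=0.99357 →hi
  ...
  [-2.51292,-2.51272] ⇒ x*=-2.5127
So |R|<1 on (-2.5127, 0).

z∈(-2.5127,0).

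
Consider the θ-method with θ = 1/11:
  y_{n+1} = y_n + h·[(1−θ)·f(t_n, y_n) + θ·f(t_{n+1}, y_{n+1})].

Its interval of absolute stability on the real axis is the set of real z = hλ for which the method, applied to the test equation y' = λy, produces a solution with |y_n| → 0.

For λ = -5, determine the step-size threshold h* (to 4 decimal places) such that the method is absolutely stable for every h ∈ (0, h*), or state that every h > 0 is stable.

(-2.4444,0); λ=-5 ⇒ h* = (22/9)/5 = 0.4889.

Set f=λy, z=hλ:
  y_{n+1} = y_n + z·[10/11·y_n + 1/11·y_{n+1}] ⇒ (1 − 1/11z)y_{n+1} = (1 + 10/11z)y_n
  ⇒ R(z) = (1 + 10/11z)/(1 − 1/11z).

Boundary: |R(x)|=1, x<0.
x=-1.52: |R|=0.3355
R=−1: 1+10/11x = −1+1/11x ⇒ -9/11x=2 ⇒ x=2/(-9/11)=-2.4444
Confirm numerically:
  x=-2.166: |R|=0.80966 <1
  x=-2.151: |R|=0.79918 <1
  x=-1.912: |R|=0.62887 <1
  x=-2.906: |R|=1.29872 >1
  x=-2.594: |R|=1.09901 >1
Stable set (-2.4444, 0).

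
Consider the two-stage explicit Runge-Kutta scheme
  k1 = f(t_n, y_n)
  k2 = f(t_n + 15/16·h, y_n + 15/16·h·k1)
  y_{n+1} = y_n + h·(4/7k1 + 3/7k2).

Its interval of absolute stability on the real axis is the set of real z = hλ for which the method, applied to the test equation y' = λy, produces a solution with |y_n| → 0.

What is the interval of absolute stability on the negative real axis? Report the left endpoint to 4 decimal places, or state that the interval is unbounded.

Set f=λy, z=hλ:
  k1=λy_n ⇒ h·k1=z·y_n;  k2=λ(1+15/16z)y_n ⇒ h·k2=z(1+15/16z)y_n
  y_{n+1}/y_n = 1 + 4/7z + 3/7z(1+15/16z) = 1 + z + 45/112z²
  R(z) = 1 + z + 45/112z².

Solve |R(x)|<1 on ℝ⁻.
x=-1.53: |R|=0.4105
R=1: x+45/112x²=0 ⇒ x=−112/45=-2.4889; min R=1−1/(4·45/112)=0.3778>−1
Confirm numerically:
  x=-2.447: |R|=0.95882 <1
  x=-1.948: |R|=0.57666 <1
  x=-1.043: |R|=0.39408 <1
  x=-3.004: |R|=1.62172 >1
  x=-2.592: |R|=1.10738 >1
So |R|<1 on (-2.4889, 0).

(-2.4889, 0).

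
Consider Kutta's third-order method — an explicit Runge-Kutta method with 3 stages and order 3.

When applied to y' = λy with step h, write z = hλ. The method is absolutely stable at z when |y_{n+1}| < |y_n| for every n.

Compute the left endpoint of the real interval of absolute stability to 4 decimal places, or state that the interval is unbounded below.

With y'=λy (z=hλ):
  order 3, 3-stage ⇒ R(z)=1+z+z^2/2+z^3/6
  (e.g. R(-1.44)=0.09914, |R|=0.09914)

Boundary: |R(x)|=1, x<0.
x=-1.44: |R|=0.0991
|R(-2.9)|=1.7598 |R(-2.26)|=0.6301 |R(-1.58)|=0.0108
Bisect:
  x_lo=-3.2099 |R|=2.5703  x_hi=-0.1060 |R|=0.8994
  mid=-1.65795 |R|=0.04312 →hi
  mid=-2.43392 |R|=0.87501 →hi
  mid=-2.82190 |R|=1.58553 →lo
  mid=-2.62791 |R|=1.19964 →lo
  mid=-2.53092 |R|=1.03013 →lo
  mid=-2.48242 |R|=0.95083 →hi
  mid=-2.50667 |R|=0.99003 →hi
  mid=-2.51879 |R|=1.00997 →lo
  mid=-2.51273 |R|=0.99997 →hi
  mid=-2.51576 |R|=1.00496 →lo
  ...
  [-2.51292,-2.51273] ⇒ x*=-2.5127
So |R|<1 on (-2.5127, 0).

left endpoint -2.5127.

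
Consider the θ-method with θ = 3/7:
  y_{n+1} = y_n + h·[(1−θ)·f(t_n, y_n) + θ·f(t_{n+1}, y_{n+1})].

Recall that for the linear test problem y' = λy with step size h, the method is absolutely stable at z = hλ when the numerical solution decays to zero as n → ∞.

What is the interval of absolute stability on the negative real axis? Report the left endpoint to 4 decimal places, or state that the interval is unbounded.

With y'=λy (z=hλ):
  y_{n+1} = y_n + z·[4/7·y_n + 3/7·y_{n+1}] ⇒ (1 − 3/7z)y_{n+1} = (1 + 4/7z)y_n
  Hence R(z) = (1 + 4/7z)/(1 − 3/7z).

Solve |R(x)|<1 on ℝ⁻.
x=-0.44: |R|=0.6298
R=−1: 1+4/7x = −1+3/7x ⇒ -1/7x=2 ⇒ x=2/(-1/7)=-14.0000
Confirm numerically:
  x=-10.743: |R|=0.91697 <1
  x=-9.115: |R|=0.85777 <1
  x=-8.415: |R|=0.82679 <1
  x=-14.480: |R|=1.00952 >1
  x=-14.342: |R|=1.00684 >1
  x=-14.172: |R|=1.00347 >1
Stable set (-14.0000, 0).

(-14.0000, 0).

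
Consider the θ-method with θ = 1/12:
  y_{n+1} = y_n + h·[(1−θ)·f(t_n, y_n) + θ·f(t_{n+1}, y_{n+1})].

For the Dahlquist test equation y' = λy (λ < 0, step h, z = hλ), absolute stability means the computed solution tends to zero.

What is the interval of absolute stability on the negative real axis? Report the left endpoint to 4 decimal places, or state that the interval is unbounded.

z∈(-2.4000,0).

Test eqn y'=λy, z=hλ:
  y_{n+1} = y_n + z·[11/12·y_n + 1/12·y_{n+1}] ⇒ (1 − 1/12z)y_{n+1} = (1 + 11/12z)y_n
  R(z) = (1 + 11/12z)/(1 − 1/12z).

Need |R(x)|<1, x<0.
x=-1.44: |R|=0.2857
R=−1: 1+11/12x = −1+1/12x ⇒ -5/6x=2 ⇒ x=2/(-5/6)=-2.4000
Confirm numerically:
  x=-1.689: |R|=0.48060 <1
  x=-1.195: |R|=0.08678 <1
  x=-0.996: |R|=0.08033 <1
  x=-2.997: |R|=1.39808 >1
  x=-2.459: |R|=1.04081 >1
Stable set (-2.4000, 0).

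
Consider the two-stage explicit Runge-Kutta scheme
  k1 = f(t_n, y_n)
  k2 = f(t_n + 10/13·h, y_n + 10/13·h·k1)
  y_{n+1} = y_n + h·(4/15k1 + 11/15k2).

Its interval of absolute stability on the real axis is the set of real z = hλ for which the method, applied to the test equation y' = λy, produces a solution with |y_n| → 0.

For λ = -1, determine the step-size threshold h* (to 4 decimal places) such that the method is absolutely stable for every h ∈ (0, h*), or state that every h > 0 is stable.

With y'=λy (z=hλ):
  k1=λy_n ⇒ h·k1=z·y_n;  k2=λ(1+10/13z)y_n ⇒ h·k2=z(1+10/13z)y_n
  y_{n+1}/y_n = 1 + 4/15z + 11/15z(1+10/13z) = 1 + z + 22/39z²
  R(z) = 1 + z + 22/39z².

Find x<0 with |R(x)|<1.
x=-0.48: |R|=0.6500
R=1: x+22/39x²=0 ⇒ x=−39/22=-1.7727; min R=1−1/(4·22/39)=0.5568>−1
Confirm numerically:
  x=-1.658: |R|=0.89270 <1
  x=-1.442: |R|=0.73097 <1
  x=-1.300: |R|=0.65333 <1
  x=-0.853: |R|=0.55745 <1
  x=-2.287: |R|=1.66346 >1
  x=-1.866: |R|=1.09818 >1
Interval (-1.7727, 0).

(-1.7727,0); λ=-1 ⇒ h* = (39/22)/1 = 1.7727.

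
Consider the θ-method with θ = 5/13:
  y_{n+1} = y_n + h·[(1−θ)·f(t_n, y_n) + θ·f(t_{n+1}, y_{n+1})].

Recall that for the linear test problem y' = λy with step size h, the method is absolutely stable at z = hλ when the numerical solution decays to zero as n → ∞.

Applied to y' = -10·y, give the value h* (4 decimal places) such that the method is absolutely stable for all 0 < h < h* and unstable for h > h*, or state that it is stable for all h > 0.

Test eqn y'=λy, z=hλ:
  y_{n+1} = y_n + z·[8/13·y_n + 5/13·y_{n+1}] ⇒ (1 − 5/13z)y_{n+1} = (1 + 8/13z)y_n
  ⇒ R(z) = (1 + 8/13z)/(1 − 5/13z).

Need |R(x)|<1, x<0.
x=-1.46: |R|=0.0650
R=−1: 1+8/13x = −1+5/13x ⇒ -3/13x=2 ⇒ x=2/(-3/13)=-8.6667
Confirm numerically:
  x=-7.728: |R|=0.94547 <1
  x=-6.198: |R|=0.83164 <1
  x=-6.152: |R|=0.82761 <1
  x=-9.036: |R|=1.01904 >1
  x=-9.025: |R|=1.01849 >1
  x=-8.984: |R|=1.01644 >1
Interval (-8.6667, 0).

(-8.6667,0); λ=-10 ⇒ h* = (26/3)/10 = 0.8667.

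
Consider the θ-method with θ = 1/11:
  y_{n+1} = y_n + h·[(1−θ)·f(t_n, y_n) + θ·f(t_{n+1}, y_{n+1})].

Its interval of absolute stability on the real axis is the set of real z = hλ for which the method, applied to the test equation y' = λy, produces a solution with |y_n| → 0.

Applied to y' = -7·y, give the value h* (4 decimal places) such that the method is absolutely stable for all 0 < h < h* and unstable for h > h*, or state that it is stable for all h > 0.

(-2.4444,0); λ=-7 ⇒ h* = (22/9)/7 = 0.3492.

With y'=λy (z=hλ):
  y_{n+1} = y_n + z·[10/11·y_n + 1/11·y_{n+1}] ⇒ (1 − 1/11z)y_{n+1} = (1 + 10/11z)y_n
  R(z) = (1 + 10/11z)/(1 − 1/11z).

Solve |R(x)|<1 on ℝ⁻.
x=-0.79: |R|=0.2629
R=−1: 1+10/11x = −1+1/11x ⇒ -9/11x=2 ⇒ x=2/(-9/11)=-2.4444
Confirm numerically:
  x=-1.383: |R|=0.22854 <1
  x=-1.360: |R|=0.21036 <1
  x=-1.212: |R|=0.09171 <1
  x=-1.196: |R|=0.07871 <1
  x=-2.855: |R|=1.26669 >1
  x=-2.682: |R|=1.15626 >1
So |R|<1 on (-2.4444, 0).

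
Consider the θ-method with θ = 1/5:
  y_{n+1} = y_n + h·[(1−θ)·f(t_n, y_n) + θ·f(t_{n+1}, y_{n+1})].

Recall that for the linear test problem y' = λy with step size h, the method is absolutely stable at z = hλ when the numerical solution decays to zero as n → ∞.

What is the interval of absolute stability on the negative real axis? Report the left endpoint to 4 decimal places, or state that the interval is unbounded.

Test eqn y'=λy, z=hλ:
  y_{n+1} = y_n + z·[4/5·y_n + 1/5·y_{n+1}] ⇒ (1 − 1/5z)y_{n+1} = (1 + 4/5z)y_n
  R(z) = (1 + 4/5z)/(1 − 1/5z).

Boundary: |R(x)|=1, x<0.
x=-1.55: |R|=0.1832
R=−1: 1+4/5x = −1+1/5x ⇒ -3/5x=2 ⇒ x=2/(-3/5)=-3.3333
Confirm numerically:
  x=-2.208: |R|=0.53163 <1
  x=-2.019: |R|=0.43824 <1
  x=-1.734: |R|=0.28750 <1
  x=-1.384: |R|=0.08396 <1
  x=-3.899: |R|=1.19070 >1
  x=-3.783: |R|=1.15359 >1
  x=-3.677: |R|=1.11882 >1
So |R|<1 on (-3.3333, 0).

(-3.3333, 0).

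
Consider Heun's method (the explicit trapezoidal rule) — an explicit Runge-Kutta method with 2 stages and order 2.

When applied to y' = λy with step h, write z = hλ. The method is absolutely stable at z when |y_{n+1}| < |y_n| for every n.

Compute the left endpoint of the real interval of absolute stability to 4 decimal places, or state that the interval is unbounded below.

left endpoint -2.0000.

Test eqn y'=λy, z=hλ:
  order 2, 2-stage ⇒ R(z)=1+z+z^2/2
  (e.g. R(-1.19)=0.51805, |R|=0.51805)

Boundary: |R(x)|=1, x<0.
x=-1.19: |R|=0.5181
|R(-1.2)|=0.5200 |R(-1.07)|=0.5025 |R(-0.62)|=0.5722
Bisect:
  x_lo=-2.8818 |R|=2.2706  x_hi=-0.1642 |R|=0.8493
  mid=-1.52298 |R|=0.63675 →hi
  mid=-2.20238 |R|=1.22286 →lo
  mid=-1.86268 |R|=0.87211 →hi
  mid=-2.03253 |R|=1.03306 →lo
  mid=-1.94761 |R|=0.94898 →hi
  mid=-1.99007 |R|=0.99012 →hi
  mid=-2.01130 |R|=1.01136 →lo
  mid=-2.00068 |R|=1.00068 →lo
  ...
  [-2.00002,-1.99985] ⇒ x*=-2.0000
Interval (-2.0000, 0).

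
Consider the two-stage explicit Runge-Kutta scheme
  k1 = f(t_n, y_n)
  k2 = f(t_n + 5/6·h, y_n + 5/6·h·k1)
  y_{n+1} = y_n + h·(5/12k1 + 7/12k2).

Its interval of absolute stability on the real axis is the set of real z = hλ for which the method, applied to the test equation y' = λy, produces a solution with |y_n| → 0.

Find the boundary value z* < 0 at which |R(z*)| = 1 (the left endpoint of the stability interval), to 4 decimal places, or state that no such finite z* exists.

On y'=λy, z=hλ:
  k1=λy_n ⇒ h·k1=z·y_n;  k2=λ(1+5/6z)y_n ⇒ h·k2=z(1+5/6z)y_n
  y_{n+1}/y_n = 1 + 5/12z + 7/12z(1+5/6z) = 1 + z + 35/72z²
  ⇒ R(z) = 1 + z + 35/72z².

Boundary: |R(x)|=1, x<0.
x=-1.38: |R|=0.5457
R=1: x+35/72x²=0 ⇒ x=−72/35=-2.0571; min R=1−1/(4·35/72)=0.4857>−1
Confirm numerically:
  x=-1.927: |R|=0.87809 <1
  x=-1.225: |R|=0.50447 <1
  x=-1.212: |R|=0.50207 <1
  x=-2.390: |R|=1.38672 >1
  x=-2.272: |R|=1.23730 >1
  x=-2.215: |R|=1.16997 >1
Interval (-2.0571, 0).

left endpoint -2.0571.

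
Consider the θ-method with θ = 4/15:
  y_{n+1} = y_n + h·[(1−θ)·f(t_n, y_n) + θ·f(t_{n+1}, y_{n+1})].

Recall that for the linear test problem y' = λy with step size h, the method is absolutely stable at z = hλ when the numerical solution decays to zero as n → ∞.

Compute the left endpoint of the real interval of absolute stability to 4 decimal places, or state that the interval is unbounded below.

left endpoint -4.2857.

Set f=λy, z=hλ:
  y_{n+1} = y_n + z·[11/15·y_n + 4/15·y_{n+1}] ⇒ (1 − 4/15z)y_{n+1} = (1 + 11/15z)y_n
  R(z) = (1 + 11/15z)/(1 − 4/15z).

Boundary: |R(x)|=1, x<0.
x=-1.47: |R|=0.0560
R=−1: 1+11/15x = −1+4/15x ⇒ -7/15x=2 ⇒ x=2/(-7/15)=-4.2857
Confirm numerically:
  x=-3.787: |R|=0.88420 <1
  x=-3.659: |R|=0.85197 <1
  x=-3.488: |R|=0.80713 <1
  x=-3.341: |R|=0.76685 <1
  x=-4.522: |R|=1.04999 >1
  x=-4.512: |R|=1.04793 >1
Interval (-4.2857, 0).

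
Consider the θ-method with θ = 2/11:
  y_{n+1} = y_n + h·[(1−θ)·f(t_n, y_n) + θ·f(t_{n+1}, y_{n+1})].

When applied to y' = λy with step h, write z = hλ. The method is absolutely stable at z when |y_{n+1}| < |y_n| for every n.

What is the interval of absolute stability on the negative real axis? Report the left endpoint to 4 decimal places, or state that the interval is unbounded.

With y'=λy (z=hλ):
  y_{n+1} = y_n + z·[9/11·y_n + 2/11·y_{n+1}] ⇒ (1 − 2/11z)y_{n+1} = (1 + 9/11z)y_n
  ⇒ R(z) = (1 + 9/11z)/(1 − 2/11z).

Solve |R(x)|<1 on ℝ⁻.
x=-1.37: |R|=0.0968
R=−1: 1+9/11x = −1+2/11x ⇒ -7/11x=2 ⇒ x=2/(-7/11)=-3.1429
Confirm numerically:
  x=-2.134: |R|=0.53746 <1
  x=-2.008: |R|=0.47096 <1
  x=-1.987: |R|=0.45966 <1
  x=-1.365: |R|=0.09359 <1
  x=-3.404: |R|=1.10265 >1
  x=-3.204: |R|=1.02459 >1
Stable set (-3.1429, 0).

(-3.1429, 0).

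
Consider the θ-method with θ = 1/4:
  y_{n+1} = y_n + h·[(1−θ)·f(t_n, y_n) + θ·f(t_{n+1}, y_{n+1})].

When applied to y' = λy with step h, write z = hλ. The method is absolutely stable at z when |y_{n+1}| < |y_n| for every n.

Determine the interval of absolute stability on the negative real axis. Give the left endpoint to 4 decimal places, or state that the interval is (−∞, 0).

With y'=λy (z=hλ):
  y_{n+1} = y_n + z·[3/4·y_n + 1/4·y_{n+1}] ⇒ (1 − 1/4z)y_{n+1} = (1 + 3/4z)y_n
  ⇒ R(z) = (1 + 3/4z)/(1 − 1/4z).

Boundary: |R(x)|=1, x<0.
x=-1.21: |R|=0.0710
R=−1: 1+3/4x = −1+1/4x ⇒ -1/2x=2 ⇒ x=2/(-1/2)=-4.0000
Confirm numerically:
  x=-3.762: |R|=0.93868 <1
  x=-2.843: |R|=0.66184 <1
  x=-1.737: |R|=0.21109 <1
  x=-4.330: |R|=1.07923 >1
  x=-4.113: |R|=1.02786 >1
Interval (-4.0000, 0).

z∈(-4.0000,0).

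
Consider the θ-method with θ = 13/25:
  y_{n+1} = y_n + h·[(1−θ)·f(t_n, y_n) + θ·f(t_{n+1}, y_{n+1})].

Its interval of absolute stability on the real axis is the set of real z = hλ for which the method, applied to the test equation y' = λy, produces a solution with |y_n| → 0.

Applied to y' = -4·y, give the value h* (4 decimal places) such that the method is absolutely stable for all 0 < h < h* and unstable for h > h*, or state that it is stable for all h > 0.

Set f=λy, z=hλ:
  y_{n+1} = y_n + z·[12/25·y_n + 13/25·y_{n+1}] ⇒ (1 − 13/25z)y_{n+1} = (1 + 12/25z)y_n
  R(z) = (1 + 12/25z)/(1 − 13/25z).

Boundary: |R(x)|=1, x<0.
x=-0.33: |R|=0.7183
x=-2: |R|=0.0196
x=-10: |R|=0.6129
x=-100: |R|=0.8868
θ=13/25≥1/2 ⇒ |1+12/25x|<|1−13/25x| ∀x<0 ⇒ interval (−∞,0).

(−∞, 0) — no finite endpoint. Any h>0 works for λ=-4.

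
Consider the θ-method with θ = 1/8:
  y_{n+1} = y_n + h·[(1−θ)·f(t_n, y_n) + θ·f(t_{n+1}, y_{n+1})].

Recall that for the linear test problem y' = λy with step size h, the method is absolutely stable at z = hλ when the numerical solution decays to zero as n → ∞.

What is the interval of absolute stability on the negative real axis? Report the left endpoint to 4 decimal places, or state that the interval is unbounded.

(-2.6667, 0).

With y'=λy (z=hλ):
  y_{n+1} = y_n + z·[7/8·y_n + 1/8·y_{n+1}] ⇒ (1 − 1/8z)y_{n+1} = (1 + 7/8z)y_n
  Hence R(z) = (1 + 7/8z)/(1 − 1/8z).

Need |R(x)|<1, x<0.
x=-1.13: |R|=0.0099
R=−1: 1+7/8x = −1+1/8x ⇒ -3/4x=2 ⇒ x=2/(-3/4)=-2.6667
Confirm numerically:
  x=-2.593: |R|=0.95827 <1
  x=-2.539: |R|=0.92732 <1
  x=-1.967: |R|=0.57881 <1
  x=-1.507: |R|=0.26812 <1
  x=-2.875: |R|=1.11494 >1
Stable set (-2.6667, 0).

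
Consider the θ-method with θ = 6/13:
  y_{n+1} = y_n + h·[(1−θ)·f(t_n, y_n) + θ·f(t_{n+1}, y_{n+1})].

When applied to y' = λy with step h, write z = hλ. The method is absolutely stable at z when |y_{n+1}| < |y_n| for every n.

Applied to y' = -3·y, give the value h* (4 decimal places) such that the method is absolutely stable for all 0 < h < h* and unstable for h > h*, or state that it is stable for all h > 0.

On y'=λy, z=hλ:
  y_{n+1} = y_n + z·[7/13·y_n + 6/13·y_{n+1}] ⇒ (1 − 6/13z)y_{n+1} = (1 + 7/13z)y_n
  Hence R(z) = (1 + 7/13z)/(1 − 6/13z).

Solve |R(x)|<1 on ℝ⁻.
x=-1.13: |R|=0.2573
R=−1: 1+7/13x = −1+6/13x ⇒ -1/13x=2 ⇒ x=2/(-1/13)=-26.0000
Confirm numerically:
  x=-21.399: |R|=0.96746 <1
  x=-17.427: |R|=0.92708 <1
  x=-10.784: |R|=0.80418 <1
  x=-26.519: |R|=1.00302 >1
  x=-26.075: |R|=1.00044 >1
Stable set (-26.0000, 0).

(-26.0000,0); λ=-3 ⇒ h* = (26)/3 = 8.6667.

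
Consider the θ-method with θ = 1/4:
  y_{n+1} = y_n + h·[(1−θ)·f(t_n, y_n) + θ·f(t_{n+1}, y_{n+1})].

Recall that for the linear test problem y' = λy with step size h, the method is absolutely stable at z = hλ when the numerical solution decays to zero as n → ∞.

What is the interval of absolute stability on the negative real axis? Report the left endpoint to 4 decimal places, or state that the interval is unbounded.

With y'=λy (z=hλ):
  y_{n+1} = y_n + z·[3/4·y_n + 1/4·y_{n+1}] ⇒ (1 − 1/4z)y_{n+1} = (1 + 3/4z)y_n
  so R(z) = (1 + 3/4z)/(1 − 1/4z).

Solve |R(x)|<1 on ℝ⁻.
x=-0.4: |R|=0.6364
R=−1: 1+3/4x = −1+1/4x ⇒ -1/2x=2 ⇒ x=2/(-1/2)=-4.0000
Confirm numerically:
  x=-3.191: |R|=0.77500 <1
  x=-3.154: |R|=0.76349 <1
  x=-2.018: |R|=0.34131 <1
  x=-4.466: |R|=1.11009 >1
  x=-4.250: |R|=1.06061 >1
  x=-4.059: |R|=1.01464 >1
Interval (-4.0000, 0).

(-4.0000, 0).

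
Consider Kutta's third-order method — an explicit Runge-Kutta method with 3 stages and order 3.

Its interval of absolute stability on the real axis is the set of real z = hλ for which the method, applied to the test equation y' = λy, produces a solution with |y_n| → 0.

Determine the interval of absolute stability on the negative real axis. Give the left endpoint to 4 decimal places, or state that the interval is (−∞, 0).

(-2.5127, 0).

Set f=λy, z=hλ:
  order 3, 3-stage ⇒ R(z)=1+z+z^2/2+z^3/6
  (e.g. R(-0.8)=0.43467, |R|=0.43467)

Need |R(x)|<1, x<0.
x=-0.8: |R|=0.4347
|R(-1.85)|=0.1940 |R(-1.42)|=0.1110 |R(-0.55)|=0.5735
Bisect:
  x_lo=-2.8803 |R|=1.7149  x_hi=-0.1550 |R|=0.8564
  mid=-1.51768 |R|=0.05137 →hi
  mid=-2.19901 |R|=0.55346 →hi
  mid=-2.53967 |R|=1.04483 →lo
  mid=-2.36934 |R|=0.77928 →hi
  mid=-2.45451 |R|=0.90678 →hi
  mid=-2.49709 |R|=0.97445 →hi
  mid=-2.51838 |R|=1.00929 →lo
  mid=-2.50774 |R|=0.99178 →hi
  mid=-2.51306 |R|=1.00052 →lo
  mid=-2.51040 |R|=0.99615 →hi
  ...
  [-2.51289,-2.51273] ⇒ x*=-2.5127
Stable set (-2.5127, 0).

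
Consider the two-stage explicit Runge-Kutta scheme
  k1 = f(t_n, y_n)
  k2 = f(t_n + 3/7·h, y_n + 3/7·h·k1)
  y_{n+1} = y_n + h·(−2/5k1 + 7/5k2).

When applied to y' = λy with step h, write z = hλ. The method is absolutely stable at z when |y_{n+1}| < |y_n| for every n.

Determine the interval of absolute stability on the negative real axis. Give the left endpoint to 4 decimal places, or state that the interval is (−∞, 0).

On y'=λy, z=hλ:
  k1=λy_n ⇒ h·k1=z·y_n;  k2=λ(1+3/7z)y_n ⇒ h·k2=z(1+3/7z)y_n
  y_{n+1}/y_n = 1 − 2/5z + 7/5z(1+3/7z) = 1 + z + 3/5z²
  Hence R(z) = 1 + z + 3/5z².

Find x<0 with |R(x)|<1.
x=-1.42: |R|=0.7898
R=1: x+3/5x²=0 ⇒ x=−5/3=-1.6667; min R=1−1/(4·3/5)=0.5833>−1
Confirm numerically:
  x=-1.398: |R|=0.77464 <1
  x=-1.333: |R|=0.73313 <1
  x=-1.166: |R|=0.64973 <1
  x=-0.761: |R|=0.58647 <1
  x=-1.894: |R|=1.25834 >1
  x=-1.816: |R|=1.16271 >1
  x=-1.736: |R|=1.07222 >1
Stable set (-1.6667, 0).

z∈(-1.6667,0).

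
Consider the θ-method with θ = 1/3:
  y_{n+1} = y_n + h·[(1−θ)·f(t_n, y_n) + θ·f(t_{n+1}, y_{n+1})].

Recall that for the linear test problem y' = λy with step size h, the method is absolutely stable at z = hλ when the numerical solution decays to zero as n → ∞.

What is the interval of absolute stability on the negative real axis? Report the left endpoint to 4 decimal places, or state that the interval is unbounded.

Test eqn y'=λy, z=hλ:
  y_{n+1} = y_n + z·[2/3·y_n + 1/3·y_{n+1}] ⇒ (1 − 1/3z)y_{n+1} = (1 + 2/3z)y_n
  ⇒ R(z) = (1 + 2/3z)/(1 − 1/3z).

Need |R(x)|<1, x<0.
x=-1.75: |R|=0.1053
R=−1: 1+2/3x = −1+1/3x ⇒ -1/3x=2 ⇒ x=2/(-1/3)=-6.0000
Confirm numerically:
  x=-5.646: |R|=0.95906 <1
  x=-4.985: |R|=0.87289 <1
  x=-3.086: |R|=0.52120 <1
  x=-6.469: |R|=1.04953 >1
  x=-6.439: |R|=1.04651 >1
Stable set (-6.0000, 0).

(-6.0000, 0).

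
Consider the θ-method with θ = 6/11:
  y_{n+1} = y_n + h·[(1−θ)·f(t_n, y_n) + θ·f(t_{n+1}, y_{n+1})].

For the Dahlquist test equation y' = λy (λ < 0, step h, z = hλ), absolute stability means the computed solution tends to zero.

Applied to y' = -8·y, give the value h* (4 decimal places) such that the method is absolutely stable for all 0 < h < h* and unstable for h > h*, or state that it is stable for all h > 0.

Test eqn y'=λy, z=hλ:
  y_{n+1} = y_n + z·[5/11·y_n + 6/11·y_{n+1}] ⇒ (1 − 6/11z)y_{n+1} = (1 + 5/11z)y_n
  Hence R(z) = (1 + 5/11z)/(1 − 6/11z).

Need |R(x)|<1, x<0.
x=-1.21: |R|=0.2711
x=-2: |R|=0.0435
x=-10: |R|=0.5493
x=-100: |R|=0.8003
θ=6/11≥1/2 ⇒ |1+5/11x|<|1−6/11x| ∀x<0 ⇒ interval (−∞,0).

unbounded; (−∞, 0). Any h>0 works for λ=-8.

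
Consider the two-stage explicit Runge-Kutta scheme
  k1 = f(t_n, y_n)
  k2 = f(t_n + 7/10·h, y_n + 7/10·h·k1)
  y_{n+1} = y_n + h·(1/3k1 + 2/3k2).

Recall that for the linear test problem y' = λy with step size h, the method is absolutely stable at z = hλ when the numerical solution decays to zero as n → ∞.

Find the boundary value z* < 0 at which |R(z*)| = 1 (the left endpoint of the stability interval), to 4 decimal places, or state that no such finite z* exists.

left endpoint -2.1429.

On y'=λy, z=hλ:
  k1=λy_n ⇒ h·k1=z·y_n;  k2=λ(1+7/10z)y_n ⇒ h·k2=z(1+7/10z)y_n
  y_{n+1}/y_n = 1 + 1/3z + 2/3z(1+7/10z) = 1 + z + 7/15z²
  so R(z) = 1 + z + 7/15z².

Boundary: |R(x)|=1, x<0.
x=-0.43: |R|=0.6563
R=1: x+7/15x²=0 ⇒ x=−15/7=-2.1429; min R=1−1/(4·7/15)=0.4643>−1
Confirm numerically:
  x=-1.483: |R|=0.54333 <1
  x=-1.389: |R|=0.51135 <1
  x=-1.355: |R|=0.50181 <1
  x=-0.986: |R|=0.46769 <1
  x=-2.620: |R|=1.58339 >1
  x=-2.556: |R|=1.49280 >1
So |R|<1 on (-2.1429, 0).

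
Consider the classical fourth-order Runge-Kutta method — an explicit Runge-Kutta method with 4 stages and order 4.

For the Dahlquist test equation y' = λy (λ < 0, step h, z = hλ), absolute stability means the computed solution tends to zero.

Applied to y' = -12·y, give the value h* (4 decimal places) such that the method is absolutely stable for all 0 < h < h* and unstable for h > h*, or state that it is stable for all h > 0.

(-2.7853,0); λ=-12 ⇒ h* = 0.2321.

Test eqn y'=λy, z=hλ:
  order 4, 4-stage ⇒ R(z)=1+z+z^2/2+z^3/6+z^4/24
  (e.g. R(-0.57)=0.56598, |R|=0.56598)

Boundary: |R(x)|=1, x<0.
x=-0.57: |R|=0.5660
|R(-3.17)|=1.7528 |R(-1.72)|=0.2758 |R(-1.51)|=0.2728
Bisect:
  x_lo=-3.3926 |R|=2.3739  x_hi=-0.1662 |R|=0.8469
  mid=-1.77938 |R|=0.28244 →hi
  mid=-2.58597 |R|=0.73878 →hi
  mid=-2.98926 |R|=1.35367 →lo
  mid=-2.78762 |R|=1.00351 →lo
  mid=-2.68679 |R|=0.86137 →hi
  mid=-2.73720 |R|=0.92988 →hi
  mid=-2.76241 |R|=0.96604 →hi
  mid=-2.77501 |R|=0.98461 →hi
  mid=-2.78131 |R|=0.99402 →hi
  mid=-2.78446 |R|=0.99875 →hi
  ...
  [-2.78545,-2.78525] ⇒ x*=-2.7853
Interval (-2.7853, 0).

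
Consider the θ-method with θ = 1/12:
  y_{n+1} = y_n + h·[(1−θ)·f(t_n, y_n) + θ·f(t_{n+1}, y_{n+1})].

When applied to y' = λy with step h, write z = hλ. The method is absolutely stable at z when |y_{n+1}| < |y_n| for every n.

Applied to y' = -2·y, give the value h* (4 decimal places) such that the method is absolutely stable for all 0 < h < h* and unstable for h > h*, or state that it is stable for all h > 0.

With y'=λy (z=hλ):
  y_{n+1} = y_n + z·[11/12·y_n + 1/12·y_{n+1}] ⇒ (1 − 1/12z)y_{n+1} = (1 + 11/12z)y_n
  ⇒ R(z) = (1 + 11/12z)/(1 − 1/12z).

Solve |R(x)|<1 on ℝ⁻.
x=-0.4: |R|=0.6129
R=−1: 1+11/12x = −1+1/12x ⇒ -5/6x=2 ⇒ x=2/(-5/6)=-2.4000
Confirm numerically:
  x=-1.809: |R|=0.57202 <1
  x=-1.402: |R|=0.25534 <1
  x=-1.261: |R|=0.14109 <1
  x=-2.996: |R|=1.39744 >1
  x=-2.745: |R|=1.23398 >1
So |R|<1 on (-2.4000, 0).

(-2.4000,0); λ=-2 ⇒ h* = (12/5)/2 = 1.2000.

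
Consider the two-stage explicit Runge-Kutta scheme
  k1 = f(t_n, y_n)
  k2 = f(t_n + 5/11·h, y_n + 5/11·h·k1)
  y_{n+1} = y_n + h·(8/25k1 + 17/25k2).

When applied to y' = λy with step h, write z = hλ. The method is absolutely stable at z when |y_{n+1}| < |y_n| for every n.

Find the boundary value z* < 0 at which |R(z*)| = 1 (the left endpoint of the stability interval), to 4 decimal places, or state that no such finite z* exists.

left endpoint -3.2353.

Test eqn y'=λy, z=hλ:
  k1=λy_n ⇒ h·k1=z·y_n;  k2=λ(1+5/11z)y_n ⇒ h·k2=z(1+5/11z)y_n
  y_{n+1}/y_n = 1 + 8/25z + 17/25z(1+5/11z) = 1 + z + 17/55z²
  R(z) = 1 + z + 17/55z².

Need |R(x)|<1, x<0.
x=-0.99: |R|=0.3129
R=1: x+17/55x²=0 ⇒ x=−55/17=-3.2353; min R=1−1/(4·17/55)=0.1912>−1
Confirm numerically:
  x=-2.837: |R|=0.65074 <1
  x=-2.756: |R|=0.59171 <1
  x=-2.467: |R|=0.41415 <1
  x=-3.726: |R|=1.56513 >1
  x=-3.629: |R|=1.44162 >1
Stable set (-3.2353, 0).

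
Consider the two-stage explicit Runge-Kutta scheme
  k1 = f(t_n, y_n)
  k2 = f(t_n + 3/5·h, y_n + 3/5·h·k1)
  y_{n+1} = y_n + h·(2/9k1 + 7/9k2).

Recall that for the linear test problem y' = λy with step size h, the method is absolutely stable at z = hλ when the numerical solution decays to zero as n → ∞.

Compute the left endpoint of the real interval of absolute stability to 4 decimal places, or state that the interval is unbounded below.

left endpoint -2.1429.

With y'=λy (z=hλ):
  k1=λy_n ⇒ h·k1=z·y_n;  k2=λ(1+3/5z)y_n ⇒ h·k2=z(1+3/5z)y_n
  y_{n+1}/y_n = 1 + 2/9z + 7/9z(1+3/5z) = 1 + z + 7/15z²
  so R(z) = 1 + z + 7/15z².

Need |R(x)|<1, x<0.
x=-0.67: |R|=0.5395
R=1: x+7/15x²=0 ⇒ x=−15/7=-2.1429; min R=1−1/(4·7/15)=0.4643>−1
Confirm numerically:
  x=-2.105: |R|=0.96281 <1
  x=-1.857: |R|=0.75228 <1
  x=-1.004: |R|=0.46641 <1
  x=-2.368: |R|=1.24880 >1
  x=-2.211: |R|=1.07031 >1
Stable set (-2.1429, 0).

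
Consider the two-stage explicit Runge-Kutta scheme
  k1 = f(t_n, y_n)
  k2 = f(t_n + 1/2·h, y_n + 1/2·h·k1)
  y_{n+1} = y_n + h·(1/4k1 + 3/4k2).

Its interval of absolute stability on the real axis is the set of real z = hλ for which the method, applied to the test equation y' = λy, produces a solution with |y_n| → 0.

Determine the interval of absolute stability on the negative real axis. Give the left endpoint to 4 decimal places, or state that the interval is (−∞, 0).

(-2.6667, 0).

On y'=λy, z=hλ:
  k1=λy_n ⇒ h·k1=z·y_n;  k2=λ(1+1/2z)y_n ⇒ h·k2=z(1+1/2z)y_n
  y_{n+1}/y_n = 1 + 1/4z + 3/4z(1+1/2z) = 1 + z + 3/8z²
  ⇒ R(z) = 1 + z + 3/8z².

Solve |R(x)|<1 on ℝ⁻.
x=-0.44: |R|=0.6326
R=1: x+3/8x²=0 ⇒ x=−8/3=-2.6667; min R=1−1/(4·3/8)=0.3333>−1
Confirm numerically:
  x=-2.497: |R|=0.84113 <1
  x=-1.919: |R|=0.46196 <1
  x=-1.908: |R|=0.45717 <1
  x=-1.822: |R|=0.42288 <1
  x=-3.228: |R|=1.67949 >1
  x=-2.936: |R|=1.29654 >1
  x=-2.783: |R|=1.12141 >1
Stable set (-2.6667, 0).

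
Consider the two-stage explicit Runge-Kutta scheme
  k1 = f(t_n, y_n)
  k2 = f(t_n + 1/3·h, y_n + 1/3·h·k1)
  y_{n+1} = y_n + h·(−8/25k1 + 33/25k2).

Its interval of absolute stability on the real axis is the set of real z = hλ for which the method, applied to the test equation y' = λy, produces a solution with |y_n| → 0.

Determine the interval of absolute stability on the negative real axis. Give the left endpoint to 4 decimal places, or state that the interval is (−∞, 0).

z∈(-2.2727,0).

With y'=λy (z=hλ):
  k1=λy_n ⇒ h·k1=z·y_n;  k2=λ(1+1/3z)y_n ⇒ h·k2=z(1+1/3z)y_n
  y_{n+1}/y_n = 1 − 8/25z + 33/25z(1+1/3z) = 1 + z + 11/25z²
  R(z) = 1 + z + 11/25z².

Boundary: |R(x)|=1, x<0.
x=-1.51: |R|=0.4932
R=1: x+11/25x²=0 ⇒ x=−25/11=-2.2727; min R=1−1/(4·11/25)=0.4318>−1
Confirm numerically:
  x=-1.526: |R|=0.49862 <1
  x=-1.431: |R|=0.47001 <1
  x=-1.029: |R|=0.43689 <1
  x=-2.531: |R|=1.28762 >1
  x=-2.469: |R|=1.21322 >1
So |R|<1 on (-2.2727, 0).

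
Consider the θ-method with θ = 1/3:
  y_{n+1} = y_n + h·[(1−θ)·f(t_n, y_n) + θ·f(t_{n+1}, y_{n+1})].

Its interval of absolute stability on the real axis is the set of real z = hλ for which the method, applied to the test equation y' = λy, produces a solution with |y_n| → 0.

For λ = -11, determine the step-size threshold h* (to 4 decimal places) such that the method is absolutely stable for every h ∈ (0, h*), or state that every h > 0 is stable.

(-6.0000,0); λ=-11 ⇒ h* = (6)/11 = 0.5455.

Test eqn y'=λy, z=hλ:
  y_{n+1} = y_n + z·[2/3·y_n + 1/3·y_{n+1}] ⇒ (1 − 1/3z)y_{n+1} = (1 + 2/3z)y_n
  ⇒ R(z) = (1 + 2/3z)/(1 − 1/3z).

Solve |R(x)|<1 on ℝ⁻.
x=-1.61: |R|=0.0477
R=−1: 1+2/3x = −1+1/3x ⇒ -1/3x=2 ⇒ x=2/(-1/3)=-6.0000
Confirm numerically:
  x=-5.094: |R|=0.88807 <1
  x=-4.628: |R|=0.82014 <1
  x=-3.731: |R|=0.66290 <1
  x=-6.225: |R|=1.02439 >1
  x=-6.214: |R|=1.02323 >1
  x=-6.211: |R|=1.02291 >1
Interval (-6.0000, 0).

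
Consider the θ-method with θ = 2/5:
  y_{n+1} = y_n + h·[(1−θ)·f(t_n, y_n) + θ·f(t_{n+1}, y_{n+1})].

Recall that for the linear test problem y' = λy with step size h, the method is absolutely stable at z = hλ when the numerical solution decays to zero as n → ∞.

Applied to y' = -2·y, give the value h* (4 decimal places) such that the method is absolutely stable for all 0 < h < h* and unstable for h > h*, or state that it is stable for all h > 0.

Test eqn y'=λy, z=hλ:
  y_{n+1} = y_n + z·[3/5·y_n + 2/5·y_{n+1}] ⇒ (1 − 2/5z)y_{n+1} = (1 + 3/5z)y_n
  ⇒ R(z) = (1 + 3/5z)/(1 − 2/5z).

Solve |R(x)|<1 on ℝ⁻.
x=-1.17: |R|=0.2030
R=−1: 1+3/5x = −1+2/5x ⇒ -1/5x=2 ⇒ x=2/(-1/5)=-10.0000
Confirm numerically:
  x=-7.365: |R|=0.86645 <1
  x=-6.750: |R|=0.82432 <1
  x=-6.229: |R|=0.78400 <1
  x=-10.364: |R|=1.01415 >1
  x=-10.297: |R|=1.01160 >1
Interval (-10.0000, 0).

(-10.0000,0); λ=-2 ⇒ h* = (10)/2 = 5.0000.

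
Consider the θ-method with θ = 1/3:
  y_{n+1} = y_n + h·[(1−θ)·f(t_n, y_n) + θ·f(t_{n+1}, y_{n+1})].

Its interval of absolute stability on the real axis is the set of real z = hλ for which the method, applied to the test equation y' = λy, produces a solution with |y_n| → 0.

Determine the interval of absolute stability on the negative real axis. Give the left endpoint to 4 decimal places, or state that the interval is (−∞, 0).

z∈(-6.0000,0).

On y'=λy, z=hλ:
  y_{n+1} = y_n + z·[2/3·y_n + 1/3·y_{n+1}] ⇒ (1 − 1/3z)y_{n+1} = (1 + 2/3z)y_n
  so R(z) = (1 + 2/3z)/(1 − 1/3z).

Find x<0 with |R(x)|<1.
x=-0.32: |R|=0.7108
R=−1: 1+2/3x = −1+1/3x ⇒ -1/3x=2 ⇒ x=2/(-1/3)=-6.0000
Confirm numerically:
  x=-3.865: |R|=0.68900 <1
  x=-3.042: |R|=0.51043 <1
  x=-2.519: |R|=0.36927 <1
  x=-6.576: |R|=1.06015 >1
  x=-6.558: |R|=1.05838 >1
  x=-6.289: |R|=1.03111 >1
So |R|<1 on (-6.0000, 0).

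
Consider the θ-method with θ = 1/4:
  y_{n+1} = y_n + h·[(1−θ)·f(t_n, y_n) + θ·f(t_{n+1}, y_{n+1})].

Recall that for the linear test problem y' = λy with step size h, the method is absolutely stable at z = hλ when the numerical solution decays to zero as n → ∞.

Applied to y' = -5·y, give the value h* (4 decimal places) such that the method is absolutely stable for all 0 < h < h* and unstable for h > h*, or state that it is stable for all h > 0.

(-4.0000,0); λ=-5 ⇒ h* = (4)/5 = 0.8000.

On y'=λy, z=hλ:
  y_{n+1} = y_n + z·[3/4·y_n + 1/4·y_{n+1}] ⇒ (1 − 1/4z)y_{n+1} = (1 + 3/4z)y_n
  ⇒ R(z) = (1 + 3/4z)/(1 − 1/4z).

Find x<0 with |R(x)|<1.
x=-0.65: |R|=0.4409
R=−1: 1+3/4x = −1+1/4x ⇒ -1/2x=2 ⇒ x=2/(-1/2)=-4.0000
Confirm numerically:
  x=-3.555: |R|=0.88220 <1
  x=-2.593: |R|=0.57318 <1
  x=-2.549: |R|=0.55688 <1
  x=-2.189: |R|=0.41477 <1
  x=-4.431: |R|=1.10224 >1
  x=-4.402: |R|=1.09569 >1
Stable set (-4.0000, 0).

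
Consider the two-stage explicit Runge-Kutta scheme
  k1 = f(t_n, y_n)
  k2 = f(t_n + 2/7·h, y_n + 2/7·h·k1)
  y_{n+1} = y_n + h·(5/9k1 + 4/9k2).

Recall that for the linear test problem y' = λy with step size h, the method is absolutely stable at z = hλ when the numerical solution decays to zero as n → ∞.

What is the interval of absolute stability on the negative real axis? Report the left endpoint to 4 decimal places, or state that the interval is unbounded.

Set f=λy, z=hλ:
  k1=λy_n ⇒ h·k1=z·y_n;  k2=λ(1+2/7z)y_n ⇒ h·k2=z(1+2/7z)y_n
  y_{n+1}/y_n = 1 + 5/9z + 4/9z(1+2/7z) = 1 + z + 8/63z²
  Hence R(z) = 1 + z + 8/63z².

Solve |R(x)|<1 on ℝ⁻.
x=-0.43: |R|=0.5935
R=1: x+8/63x²=0 ⇒ x=−63/8=-7.8750; min R=1−1/(4·8/63)=-0.9688>−1
Confirm numerically:
  x=-5.146: |R|=0.78329 <1
  x=-4.680: |R|=0.89874 <1
  x=-4.625: |R|=0.90873 <1
  x=-3.624: |R|=0.95627 <1
  x=-8.395: |R|=1.55434 >1
  x=-8.260: |R|=1.40382 >1
  x=-7.980: |R|=1.10640 >1
So |R|<1 on (-7.8750, 0).

(-7.8750, 0).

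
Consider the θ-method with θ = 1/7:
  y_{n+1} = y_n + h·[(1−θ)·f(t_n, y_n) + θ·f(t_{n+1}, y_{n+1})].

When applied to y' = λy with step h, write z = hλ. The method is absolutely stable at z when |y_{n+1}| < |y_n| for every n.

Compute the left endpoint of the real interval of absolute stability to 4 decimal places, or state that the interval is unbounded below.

On y'=λy, z=hλ:
  y_{n+1} = y_n + z·[6/7·y_n + 1/7·y_{n+1}] ⇒ (1 − 1/7z)y_{n+1} = (1 + 6/7z)y_n
  Hence R(z) = (1 + 6/7z)/(1 − 1/7z).

Boundary: |R(x)|=1, x<0.
x=-1.16: |R|=0.0049
R=−1: 1+6/7x = −1+1/7x ⇒ -5/7x=2 ⇒ x=2/(-5/7)=-2.8000
Confirm numerically:
  x=-2.687: |R|=0.94167 <1
  x=-2.678: |R|=0.93697 <1
  x=-2.537: |R|=0.86212 <1
  x=-2.972: |R|=1.08624 >1
  x=-2.908: |R|=1.05450 >1
So |R|<1 on (-2.8000, 0).

left endpoint -2.8000.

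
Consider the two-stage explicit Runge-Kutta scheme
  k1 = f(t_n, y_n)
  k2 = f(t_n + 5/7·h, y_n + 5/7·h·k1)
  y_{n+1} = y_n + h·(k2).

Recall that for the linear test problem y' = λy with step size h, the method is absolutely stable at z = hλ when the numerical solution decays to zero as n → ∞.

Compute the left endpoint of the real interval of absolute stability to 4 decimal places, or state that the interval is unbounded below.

z* = -1.4000.

On y'=λy, z=hλ:
  k1=λy_n ⇒ h·k1=z·y_n;  k2=λ(1+5/7z)y_n ⇒ h·k2=z(1+5/7z)y_n
  y_{n+1}/y_n = 1 + z(1+5/7z) = 1 + z + 5/7z²
  so R(z) = 1 + z + 5/7z².

Need |R(x)|<1, x<0.
x=-0.68: |R|=0.6503
R=1: x+5/7x²=0 ⇒ x=−7/5=-1.4000; min R=1−1/(4·5/7)=0.6500>−1
Confirm numerically:
  x=-0.836: |R|=0.66321 <1
  x=-0.728: |R|=0.65056 <1
  x=-0.704: |R|=0.65001 <1
  x=-1.917: |R|=1.70792 >1
  x=-1.776: |R|=1.47698 >1
So |R|<1 on (-1.4000, 0).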